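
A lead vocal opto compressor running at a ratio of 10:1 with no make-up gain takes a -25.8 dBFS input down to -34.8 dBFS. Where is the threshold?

-35.8 dBFS

Let T be the threshold. Output overshoot = (input overshoot)/R, so -34.8 − T = (-25.8 − T)/10.
10·(-34.8 − T) = -25.8 − T → 9·T = -348 − (-25.8) = -322.2.
T = -322.2/9 = -35.8 dBFS.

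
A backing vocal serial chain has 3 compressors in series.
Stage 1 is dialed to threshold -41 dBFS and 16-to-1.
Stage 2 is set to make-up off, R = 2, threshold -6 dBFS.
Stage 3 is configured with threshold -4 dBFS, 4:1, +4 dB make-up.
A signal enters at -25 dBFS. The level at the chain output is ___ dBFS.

Stage 1: overshoot 16 dB → 16/16 = 1 dB → -40 dBFS.
Stage 2: -40 dBFS ≤ -6 dBFS, so stage 2 doesn't engage; output -40 dBFS.
Stage 3: below threshold (-40 ≤ -4); passes unchanged; make-up brings it to -36 dBFS.

-36 dBFS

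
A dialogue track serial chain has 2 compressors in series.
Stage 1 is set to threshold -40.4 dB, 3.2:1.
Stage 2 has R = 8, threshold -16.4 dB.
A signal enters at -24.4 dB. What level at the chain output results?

-35.4 dB

Stage 1: overshoot 16 dB → 16/3.2 = 5 dB → -35.4 dB.
Stage 2: below threshold (-35.4 ≤ -16.4); passes unchanged; output -35.4 dB.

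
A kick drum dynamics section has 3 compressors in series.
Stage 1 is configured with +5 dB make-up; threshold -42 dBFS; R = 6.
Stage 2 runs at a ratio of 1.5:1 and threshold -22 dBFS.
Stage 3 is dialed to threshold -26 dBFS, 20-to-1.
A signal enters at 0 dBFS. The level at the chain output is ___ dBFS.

Stage 1: 0 dBFS is 42 dB over -42 dBFS; at 6:1 that becomes 7 dB over, giving -35 dBFS; +5 dB make-up → -30 dBFS.
Stage 2: -30 dBFS ≤ -22 dBFS, so stage 2 doesn't engage; output -30 dBFS.
Stage 3: -30 dBFS ≤ -26 dBFS, so stage 3 doesn't engage; output -30 dBFS.

-30 dBFS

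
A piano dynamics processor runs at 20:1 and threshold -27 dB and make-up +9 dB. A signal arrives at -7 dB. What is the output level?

-17 dB

Overshoot: -7 − (-27) = 20 dB.
The 20 dB excess becomes 1 dB after 20:1 reduction.
That puts the output at -26 dB; make-up adds 9 dB, giving -17 dB.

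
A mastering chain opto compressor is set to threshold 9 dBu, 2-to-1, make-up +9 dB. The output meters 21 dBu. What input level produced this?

Stripping the +9 dB make-up gives 12 dBu at the gain stage.
The compressed level sits 12 − 9 = 3 dB over threshold.
Undo the ratio: input overshoot = 3 × 2 = 6 dB, giving input = 15 dBu.

15 dBu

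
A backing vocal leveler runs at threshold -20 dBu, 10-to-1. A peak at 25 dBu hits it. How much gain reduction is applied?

The signal is 45 dB above threshold.
At 10:1, output sits 45/10 = 4.5 dB above threshold.
Gain reduction = 45 − 4.5 = 40.5 dB.

40.5 dB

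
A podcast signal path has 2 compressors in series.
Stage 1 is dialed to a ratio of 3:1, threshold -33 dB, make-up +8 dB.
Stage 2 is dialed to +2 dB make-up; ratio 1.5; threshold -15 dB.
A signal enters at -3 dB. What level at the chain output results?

-13 dB

Stage 1: overshoot 30 dB → 30/3 = 10 dB → -23 dB; +8 dB make-up → -15 dB.
Stage 2: -15 dB ≤ -15 dB, so stage 2 doesn't engage; make-up brings it to -13 dB.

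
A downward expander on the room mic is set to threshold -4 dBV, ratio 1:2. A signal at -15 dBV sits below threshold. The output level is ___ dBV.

-26 dBV

Undershoot = (-4) − (-15) = 11 dB.
At 1:2, that expands to 22 dB under threshold.
Output = -4 − 22 = -26 dBV.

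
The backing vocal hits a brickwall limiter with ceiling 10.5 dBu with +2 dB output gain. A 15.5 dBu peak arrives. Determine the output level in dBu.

At ∞:1, everything above 10.5 dBu is held at the ceiling.
Output gain then adds 2 dB: 10.5 + 2 = 12.5 dBu.

12.5 dBu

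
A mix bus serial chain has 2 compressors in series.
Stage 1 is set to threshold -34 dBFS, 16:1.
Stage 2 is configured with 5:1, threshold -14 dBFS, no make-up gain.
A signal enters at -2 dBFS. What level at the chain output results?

-32 dBFS

Stage 1: -2 dBFS is 32 dB over -34 dBFS; at 16:1 that becomes 2 dB over, giving -32 dBFS.
Stage 2: -32 dBFS ≤ -14 dBFS, so stage 2 doesn't engage; output -32 dBFS.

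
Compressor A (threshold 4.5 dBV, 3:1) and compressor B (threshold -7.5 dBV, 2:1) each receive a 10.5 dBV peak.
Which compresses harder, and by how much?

A: 6 dB over, compressed to 2 dB over, so 4 dB of GR.
B: 18 dB over, compressed to 9 dB over, so 9 dB of GR.
Difference: 5 dB in favour of B.

B, by 5 dB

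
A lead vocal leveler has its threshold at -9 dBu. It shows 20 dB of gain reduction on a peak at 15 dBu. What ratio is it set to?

Input overshoot = 15 − (-9) = 24 dB.
Output overshoot = 24 − 20 = 4 dB.
Ratio = input overshoot / output overshoot = 24 / 4 = 6.

6:1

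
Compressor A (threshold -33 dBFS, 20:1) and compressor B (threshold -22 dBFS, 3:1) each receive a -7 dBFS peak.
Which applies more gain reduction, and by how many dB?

A: GR = 26 − 26/20 = 24.7 dB.
B: GR = 15 − 15/3 = 10 dB.
A reduces 14.7 dB more.

A, by 14.7 dB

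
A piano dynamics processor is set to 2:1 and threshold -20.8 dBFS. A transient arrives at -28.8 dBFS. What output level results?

-28.8 dBFS is 8 dB below the -20.8 dBFS threshold, so no gain reduction is applied.
Output = input = -28.8 dBFS.

-28.8 dBFS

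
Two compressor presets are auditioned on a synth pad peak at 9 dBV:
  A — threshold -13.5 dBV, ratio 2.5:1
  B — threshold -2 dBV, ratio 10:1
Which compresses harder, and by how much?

A, by 3.6 dB

A: overshoot 22.5 dB → output overshoot 9 dB → GR 13.5 dB.
B: overshoot 11 dB → output overshoot 1.1 dB → GR 9.9 dB.
A applies 3.6 dB more gain reduction.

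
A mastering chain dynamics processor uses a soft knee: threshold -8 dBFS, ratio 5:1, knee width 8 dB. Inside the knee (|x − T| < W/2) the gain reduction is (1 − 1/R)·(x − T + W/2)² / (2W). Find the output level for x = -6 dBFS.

x − T + W/2 = -6 − (-8) + 4 = 6.
GR = (1 − 1/5) × 6² / 16 = 0.8 × 36 / 16 = 1.8 dB.
Output = -6 − 1.8 = -7.8 dBFS.

-7.8 dBFS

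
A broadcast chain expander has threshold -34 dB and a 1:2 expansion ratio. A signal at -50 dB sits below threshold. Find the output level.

-66 dB

The input is 16 dB below the -34 dB threshold.
A 1:2 expander multiplies undershoot by 2: 16 × 2 = 32 dB below threshold.
Output = -34 − 32 = -66 dB.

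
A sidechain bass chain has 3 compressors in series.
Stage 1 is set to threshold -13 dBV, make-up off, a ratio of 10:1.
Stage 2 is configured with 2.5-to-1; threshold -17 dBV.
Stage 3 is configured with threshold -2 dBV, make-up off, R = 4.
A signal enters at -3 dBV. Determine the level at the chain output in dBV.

-15 dBV

Stage 1: -3 dBV is 10 dB over -13 dBV; at 10:1 that becomes 1 dB over, giving -12 dBV.
Stage 2: 5 dB above -17 dBV, reduced 2.5:1 to 2 dB above → -15 dBV.
Stage 3: -15 dBV is at or below the -2 dBV threshold — no compression; output -15 dBV.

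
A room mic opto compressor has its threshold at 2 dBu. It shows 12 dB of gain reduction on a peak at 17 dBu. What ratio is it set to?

Input overshoot = 17 − 2 = 15 dB.
Output overshoot = 15 − 12 = 3 dB.
Ratio = input overshoot / output overshoot = 15 / 3 = 5.

5:1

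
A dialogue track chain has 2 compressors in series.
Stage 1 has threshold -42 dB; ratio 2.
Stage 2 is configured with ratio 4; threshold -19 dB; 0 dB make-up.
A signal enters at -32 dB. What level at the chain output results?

Stage 1: 10 dB above -42 dB, reduced 2:1 to 5 dB above → -37 dB.
Stage 2: below threshold (-37 ≤ -19); passes unchanged; output -37 dB.

-37 dB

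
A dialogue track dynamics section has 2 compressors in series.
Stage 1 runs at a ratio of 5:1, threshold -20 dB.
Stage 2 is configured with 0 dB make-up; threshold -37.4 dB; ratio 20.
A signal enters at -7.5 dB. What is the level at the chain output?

-36.405 dB

Stage 1: overshoot 12.5 dB → 12.5/5 = 2.5 dB → -17.5 dB.
Stage 2: -17.5 dB is 19.9 dB over -37.4 dB; at 20:1 that becomes 0.995 dB over, giving -36.405 dB.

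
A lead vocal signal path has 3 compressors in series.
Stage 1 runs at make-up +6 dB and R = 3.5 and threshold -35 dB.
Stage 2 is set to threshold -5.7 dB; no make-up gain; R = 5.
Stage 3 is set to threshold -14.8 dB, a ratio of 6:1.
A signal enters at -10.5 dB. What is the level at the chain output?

-22 dB

Stage 1: -10.5 dB is 24.5 dB over -35 dB; at 3.5:1 that becomes 7 dB over, giving -28 dB; +6 dB make-up → -22 dB.
Stage 2: -22 dB is at or below the -5.7 dB threshold — no compression; output -22 dB.
Stage 3: below threshold (-22 ≤ -14.8); passes unchanged; output -22 dB.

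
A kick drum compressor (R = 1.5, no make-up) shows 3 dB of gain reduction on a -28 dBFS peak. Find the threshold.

-37 dBFS

Input is 9 dB above T (since output overshoot × R = input overshoot: (-31 − T)·1.5 = -28 − T gives T = -37 dBFS).
Check: -37 + (-28 − (-37))/1.5 = -37 + 6 = -31 dBFS. ✓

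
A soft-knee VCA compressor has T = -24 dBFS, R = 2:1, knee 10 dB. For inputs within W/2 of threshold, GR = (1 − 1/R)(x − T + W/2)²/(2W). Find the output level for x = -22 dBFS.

x − T + W/2 = -22 − (-24) + 5 = 7.
GR = (1 − 1/2) × 7² / 20 = 0.5 × 49 / 20 = 1.225 dB.
Output = -22 − 1.225 = -23.225 dBFS.

-23.225 dBFS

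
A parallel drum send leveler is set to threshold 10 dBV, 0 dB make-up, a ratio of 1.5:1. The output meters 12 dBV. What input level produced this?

The compressed level sits 12 − 10 = 2 dB over threshold.
Before 1.5:1 compression the overshoot was 2 × 1.5 = 3 dB, so input = 10 + 3 = 13 dBV.

13 dBV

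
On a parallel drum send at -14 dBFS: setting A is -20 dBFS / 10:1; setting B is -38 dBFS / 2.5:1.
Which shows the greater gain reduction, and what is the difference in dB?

A: overshoot 6 dB → output overshoot 0.6 dB → GR 5.4 dB.
B: overshoot 24 dB → output overshoot 9.6 dB → GR 14.4 dB.
Difference: 9 dB in favour of B.

B, by 9 dB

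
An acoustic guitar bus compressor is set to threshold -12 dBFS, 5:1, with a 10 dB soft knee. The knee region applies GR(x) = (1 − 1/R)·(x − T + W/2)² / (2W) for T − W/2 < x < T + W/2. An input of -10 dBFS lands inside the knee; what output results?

x − T + W/2 = -10 − (-12) + 5 = 7.
GR = (1 − 1/5) × 7² / 20 = 0.8 × 49 / 20 = 1.96 dB.
Output = -10 − 1.96 = -11.96 dBFS.

-11.96 dBFS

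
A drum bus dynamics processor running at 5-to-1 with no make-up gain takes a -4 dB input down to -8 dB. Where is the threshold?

Gain reduction = -4 − (-8) = 4 dB; output overshoot = GR / (R − 1) = 4 / 4 = 1 dB.
Threshold = output − output overshoot = -8 − 1 = -9 dB.

-9 dB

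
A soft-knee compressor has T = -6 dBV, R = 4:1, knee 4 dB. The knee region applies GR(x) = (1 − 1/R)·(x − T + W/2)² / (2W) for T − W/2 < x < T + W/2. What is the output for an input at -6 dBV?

-6.375 dBV

x − T + W/2 = -6 − (-6) + 2 = 2.
GR = (1 − 1/4) × 2² / 8 = 0.75 × 4 / 8 = 0.375 dB.
Output = -6 − 0.375 = -6.375 dBV.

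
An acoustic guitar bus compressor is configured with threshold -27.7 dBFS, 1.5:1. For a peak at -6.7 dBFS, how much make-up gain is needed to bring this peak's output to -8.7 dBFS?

The peak compresses to -27.7 + 21/1.5 = -13.7 dBFS.
To reach -8.7 dBFS requires -8.7 − (-13.7) = 5 dB of make-up.

5 dB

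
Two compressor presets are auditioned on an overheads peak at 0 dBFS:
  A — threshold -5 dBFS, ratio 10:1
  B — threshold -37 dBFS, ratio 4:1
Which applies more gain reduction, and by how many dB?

B, by 23.25 dB

A: 5 dB over, compressed to 0.5 dB over, so 4.5 dB of GR.
B: 37 dB over, compressed to 9.25 dB over, so 27.75 dB of GR.
Difference: 23.25 dB in favour of B.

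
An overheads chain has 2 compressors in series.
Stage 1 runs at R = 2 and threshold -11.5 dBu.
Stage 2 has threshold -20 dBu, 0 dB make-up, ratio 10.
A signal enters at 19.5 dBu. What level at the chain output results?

Stage 1: overshoot 31 dB → 31/2 = 15.5 dB → 4 dBu.
Stage 2: overshoot 24 dB → 24/10 = 2.4 dB → -17.6 dBu.

-17.6 dBu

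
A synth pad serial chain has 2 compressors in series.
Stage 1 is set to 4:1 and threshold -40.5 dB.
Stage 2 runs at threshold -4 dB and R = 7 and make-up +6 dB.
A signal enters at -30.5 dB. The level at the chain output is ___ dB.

Stage 1: overshoot 10 dB → 10/4 = 2.5 dB → -38 dB.
Stage 2: below threshold (-38 ≤ -4); passes unchanged; make-up brings it to -32 dB.

-32 dB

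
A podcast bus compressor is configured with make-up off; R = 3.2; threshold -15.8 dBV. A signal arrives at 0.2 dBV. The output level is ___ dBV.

The input is 16 dB above the -15.8 dBV threshold.
At 3.2:1 the overshoot is divided by 3.2, leaving 5 dB above threshold.
That puts the output at -10.8 dBV.

-10.8 dBV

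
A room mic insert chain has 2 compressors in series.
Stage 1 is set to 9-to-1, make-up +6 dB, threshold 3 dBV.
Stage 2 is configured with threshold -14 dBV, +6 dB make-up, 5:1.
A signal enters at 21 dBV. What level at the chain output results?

-3 dBV

Stage 1: overshoot 18 dB → 18/9 = 2 dB → 5 dBV; +6 dB make-up → 11 dBV.
Stage 2: 25 dB above -14 dBV, reduced 5:1 to 5 dB above → -9 dBV; +6 dB make-up → -3 dBV.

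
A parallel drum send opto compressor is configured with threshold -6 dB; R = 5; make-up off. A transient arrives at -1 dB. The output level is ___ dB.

-5 dB

The input is 5 dB above the -6 dB threshold.
The 5 dB excess becomes 1 dB after 5:1 reduction.
That puts the output at -5 dB.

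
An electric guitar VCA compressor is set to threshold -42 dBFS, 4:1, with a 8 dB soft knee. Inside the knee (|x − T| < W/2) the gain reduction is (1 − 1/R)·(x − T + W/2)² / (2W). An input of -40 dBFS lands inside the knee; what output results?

-41.6875 dBFS

x − T + W/2 = -40 − (-42) + 4 = 6.
GR = (1 − 1/4) × 6² / 16 = 0.75 × 36 / 16 = 1.6875 dB.
Output = -40 − 1.6875 = -41.6875 dBFS.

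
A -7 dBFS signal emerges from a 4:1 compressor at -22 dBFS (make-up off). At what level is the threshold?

-27 dBFS

Let T be the threshold. Output overshoot = (input overshoot)/R, so -22 − T = (-7 − T)/4.
4·(-22 − T) = -7 − T → 3·T = -88 − (-7) = -81.
T = -81/3 = -27 dBFS.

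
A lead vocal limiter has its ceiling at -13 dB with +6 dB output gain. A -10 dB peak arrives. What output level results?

At ∞:1, everything above -13 dB is held at the ceiling.
Output gain then adds 6 dB: -13 + 6 = -7 dB.

-7 dB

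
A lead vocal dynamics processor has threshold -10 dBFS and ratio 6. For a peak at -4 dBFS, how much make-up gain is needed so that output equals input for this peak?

5 dB

The peak compresses to -10 + 6/6 = -9 dBFS.
To reach -4 dBFS requires -4 − (-9) = 5 dB of make-up.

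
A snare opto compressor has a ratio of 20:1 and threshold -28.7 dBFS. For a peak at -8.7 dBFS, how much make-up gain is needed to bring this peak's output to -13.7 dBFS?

Without make-up, output = threshold + overshoot/20 = -28.7 + 1 = -27.7 dBFS.
Gap to target: 14 dB.

14 dB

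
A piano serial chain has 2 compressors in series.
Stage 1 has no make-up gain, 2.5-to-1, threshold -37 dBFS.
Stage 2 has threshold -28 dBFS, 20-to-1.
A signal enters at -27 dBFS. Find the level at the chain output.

-33 dBFS

Stage 1: -27 dBFS is 10 dB over -37 dBFS; at 2.5:1 that becomes 4 dB over, giving -33 dBFS.
Stage 2: -33 dBFS ≤ -28 dBFS, so stage 2 doesn't engage; output -33 dBFS.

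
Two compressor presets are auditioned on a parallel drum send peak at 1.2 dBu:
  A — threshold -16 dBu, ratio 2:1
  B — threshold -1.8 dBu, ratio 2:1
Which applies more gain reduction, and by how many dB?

A: overshoot 17.2 dB → output overshoot 8.6 dB → GR 8.6 dB.
B: overshoot 3 dB → output overshoot 1.5 dB → GR 1.5 dB.
A applies 7.1 dB more gain reduction.

A, by 7.1 dB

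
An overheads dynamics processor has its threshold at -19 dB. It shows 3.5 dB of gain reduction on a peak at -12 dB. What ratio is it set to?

Input overshoot = -12 − (-19) = 7 dB.
Output overshoot = 7 − 3.5 = 3.5 dB.
Ratio = input overshoot / output overshoot = 7 / 3.5 = 2.

2:1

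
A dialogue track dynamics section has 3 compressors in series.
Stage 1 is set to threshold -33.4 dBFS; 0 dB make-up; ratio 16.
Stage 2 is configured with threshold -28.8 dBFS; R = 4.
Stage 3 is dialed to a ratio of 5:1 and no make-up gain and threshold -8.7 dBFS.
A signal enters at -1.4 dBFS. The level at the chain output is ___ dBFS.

Stage 1: -1.4 dBFS is 32 dB over -33.4 dBFS; at 16:1 that becomes 2 dB over, giving -31.4 dBFS.
Stage 2: below threshold (-31.4 ≤ -28.8); passes unchanged; output -31.4 dBFS.
Stage 3: -31.4 dBFS is at or below the -8.7 dBFS threshold — no compression; output -31.4 dBFS.

-31.4 dBFS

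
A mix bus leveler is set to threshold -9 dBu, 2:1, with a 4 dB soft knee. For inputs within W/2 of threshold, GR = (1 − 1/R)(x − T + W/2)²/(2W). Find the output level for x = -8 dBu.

-8.5625 dBu

x − T + W/2 = -8 − (-9) + 2 = 3.
GR = (1 − 1/2) × 3² / 8 = 0.5 × 9 / 8 = 0.5625 dB.
Output = -8 − 0.5625 = -8.5625 dBu.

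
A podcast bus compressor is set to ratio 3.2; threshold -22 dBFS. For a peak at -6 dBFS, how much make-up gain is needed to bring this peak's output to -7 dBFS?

The peak compresses to -22 + 16/3.2 = -17 dBFS.
To reach -7 dBFS requires -7 − (-17) = 10 dB of make-up.

10 dB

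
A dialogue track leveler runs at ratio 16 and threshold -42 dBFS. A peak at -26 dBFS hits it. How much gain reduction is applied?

15 dB

The signal is 16 dB above threshold.
At 16:1, output sits 16/16 = 1 dB above threshold.
GR = overshoot in − overshoot out = 16 − 1 = 15 dB.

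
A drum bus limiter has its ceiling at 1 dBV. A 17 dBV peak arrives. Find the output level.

1 dBV

The limiter clamps the peak to its 1 dBV ceiling.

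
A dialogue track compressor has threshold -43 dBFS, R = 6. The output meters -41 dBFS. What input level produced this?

-31 dBFS

Post-compression overshoot = -41 − (-43) = 2 dB.
Before 6:1 compression the overshoot was 2 × 6 = 12 dB, so input = -43 + 12 = -31 dBFS.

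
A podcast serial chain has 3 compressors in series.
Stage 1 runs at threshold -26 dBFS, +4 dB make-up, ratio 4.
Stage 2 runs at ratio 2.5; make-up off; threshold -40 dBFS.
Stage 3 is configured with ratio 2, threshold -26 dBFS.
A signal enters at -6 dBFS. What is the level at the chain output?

-30.8 dBFS

Stage 1: overshoot 20 dB → 20/4 = 5 dB → -21 dBFS; +4 dB make-up → -17 dBFS.
Stage 2: -17 dBFS is 23 dB over -40 dBFS; at 2.5:1 that becomes 9.2 dB over, giving -30.8 dBFS.
Stage 3: -30.8 dBFS ≤ -26 dBFS, so stage 3 doesn't engage; output -30.8 dBFS.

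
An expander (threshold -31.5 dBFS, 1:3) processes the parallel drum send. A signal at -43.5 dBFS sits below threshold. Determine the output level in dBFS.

-67.5 dBFS

Undershoot = (-31.5) − (-43.5) = 12 dB.
At 1:3, that expands to 36 dB under threshold.
Output = -31.5 − 36 = -67.5 dBFS.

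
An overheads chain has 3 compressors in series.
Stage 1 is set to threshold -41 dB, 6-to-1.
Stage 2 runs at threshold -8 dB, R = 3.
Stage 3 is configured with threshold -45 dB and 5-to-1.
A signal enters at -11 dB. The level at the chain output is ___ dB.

Stage 1: 30 dB above -41 dB, reduced 6:1 to 5 dB above → -36 dB.
Stage 2: -36 dB ≤ -8 dB, so stage 2 doesn't engage; output -36 dB.
Stage 3: 9 dB above -45 dB, reduced 5:1 to 1.8 dB above → -43.2 dB.

-43.2 dB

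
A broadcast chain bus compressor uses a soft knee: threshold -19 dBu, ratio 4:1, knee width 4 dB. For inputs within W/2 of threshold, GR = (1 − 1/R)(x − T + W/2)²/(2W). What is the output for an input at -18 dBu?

-18.84375 dBu

x − T + W/2 = -18 − (-19) + 2 = 3.
GR = (1 − 1/4) × 3² / 8 = 0.75 × 9 / 8 = 0.84375 dB.
Output = -18 − 0.84375 = -18.84375 dBu.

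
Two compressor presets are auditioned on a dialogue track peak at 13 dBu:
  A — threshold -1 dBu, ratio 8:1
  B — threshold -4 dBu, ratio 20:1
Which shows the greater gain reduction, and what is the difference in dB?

B, by 3.9 dB

A: overshoot 14 dB → output overshoot 1.75 dB → GR 12.25 dB.
B: overshoot 17 dB → output overshoot 0.85 dB → GR 16.15 dB.
B applies 3.9 dB more gain reduction.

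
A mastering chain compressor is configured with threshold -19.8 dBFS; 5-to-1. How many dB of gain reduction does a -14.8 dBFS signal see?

Overshoot = -14.8 − (-19.8) = 5 dB.
At 5:1, output sits 5/5 = 1 dB above threshold.
Gain reduction = 5 − 1 = 4 dB.

4 dB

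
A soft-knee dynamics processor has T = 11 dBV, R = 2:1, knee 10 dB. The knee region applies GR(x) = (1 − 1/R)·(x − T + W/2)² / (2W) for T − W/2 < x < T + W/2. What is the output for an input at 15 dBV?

12.975 dBV

x − T + W/2 = 15 − 11 + 5 = 9.
GR = (1 − 1/2) × 9² / 20 = 0.5 × 81 / 20 = 2.025 dB.
Output = 15 − 2.025 = 12.975 dBV.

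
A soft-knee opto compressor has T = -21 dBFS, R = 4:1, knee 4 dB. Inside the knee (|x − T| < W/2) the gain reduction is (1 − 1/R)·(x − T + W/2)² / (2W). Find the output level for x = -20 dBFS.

x − T + W/2 = -20 − (-21) + 2 = 3.
GR = (1 − 1/4) × 3² / 8 = 0.75 × 9 / 8 = 0.84375 dB.
Output = -20 − 0.84375 = -20.84375 dBFS.

-20.84375 dBFS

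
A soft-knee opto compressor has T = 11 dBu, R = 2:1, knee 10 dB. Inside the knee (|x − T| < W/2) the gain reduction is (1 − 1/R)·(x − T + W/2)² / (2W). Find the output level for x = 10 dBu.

x − T + W/2 = 10 − 11 + 5 = 4.
GR = (1 − 1/2) × 4² / 20 = 0.5 × 16 / 20 = 0.4 dB.
Output = 10 − 0.4 = 9.6 dBu.

9.6 dBu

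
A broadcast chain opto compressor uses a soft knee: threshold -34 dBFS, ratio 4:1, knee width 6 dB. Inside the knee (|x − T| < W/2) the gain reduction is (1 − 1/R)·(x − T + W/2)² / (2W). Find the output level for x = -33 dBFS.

x − T + W/2 = -33 − (-34) + 3 = 4.
GR = (1 − 1/4) × 4² / 12 = 0.75 × 16 / 12 = 1 dB.
Output = -33 − 1 = -34 dBFS.

-34 dBFS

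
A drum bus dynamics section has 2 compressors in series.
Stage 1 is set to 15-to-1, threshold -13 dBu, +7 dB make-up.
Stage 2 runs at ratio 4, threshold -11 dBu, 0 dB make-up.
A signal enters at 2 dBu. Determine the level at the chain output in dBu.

-9.5 dBu

Stage 1: 2 dBu is 15 dB over -13 dBu; at 15:1 that becomes 1 dB over, giving -12 dBu; +7 dB make-up → -5 dBu.
Stage 2: overshoot 6 dB → 6/4 = 1.5 dB → -9.5 dBu.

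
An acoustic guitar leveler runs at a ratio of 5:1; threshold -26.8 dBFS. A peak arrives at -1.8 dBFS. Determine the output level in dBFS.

-21.8 dBFS

-1.8 dBFS sits 25 dB over threshold.
5:1 compression reduces that to 25/5 = 5 dB over.
So the level is -26.8 + 5 = -21.8 dBFS.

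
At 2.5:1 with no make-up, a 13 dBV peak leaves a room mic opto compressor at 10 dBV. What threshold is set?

Gain reduction = 13 − 10 = 3 dB; output overshoot = GR / (R − 1) = 3 / 1.5 = 2 dB.
Threshold = output − output overshoot = 10 − 2 = 8 dBV.

8 dBV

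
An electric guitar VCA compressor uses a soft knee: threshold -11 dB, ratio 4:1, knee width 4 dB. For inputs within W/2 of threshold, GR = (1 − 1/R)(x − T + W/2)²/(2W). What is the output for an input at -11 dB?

-11.375 dB

x − T + W/2 = -11 − (-11) + 2 = 2.
GR = (1 − 1/4) × 2² / 8 = 0.75 × 4 / 8 = 0.375 dB.
Output = -11 − 0.375 = -11.375 dB.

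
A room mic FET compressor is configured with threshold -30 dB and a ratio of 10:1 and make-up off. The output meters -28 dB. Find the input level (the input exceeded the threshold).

That's 2 dB above the -30 dB threshold.
Input overshoot = R × output overshoot = 20 dB → input = -30 + 20 = -10 dB.

-10 dB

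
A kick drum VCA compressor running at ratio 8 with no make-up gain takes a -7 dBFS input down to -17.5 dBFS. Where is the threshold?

Input is 12 dB above T (since output overshoot × R = input overshoot: (-17.5 − T)·8 = -7 − T gives T = -19 dBFS).
Check: -19 + (-7 − (-19))/8 = -19 + 1.5 = -17.5 dBFS. ✓

-19 dBFS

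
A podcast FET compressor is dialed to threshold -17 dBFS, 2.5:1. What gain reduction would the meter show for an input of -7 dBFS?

6 dB

Overshoot = -7 − (-17) = 10 dB.
After 2.5:1 compression the overshoot becomes 10/2.5 = 4 dB.
So the signal is attenuated by 10 − 4 = 6 dB.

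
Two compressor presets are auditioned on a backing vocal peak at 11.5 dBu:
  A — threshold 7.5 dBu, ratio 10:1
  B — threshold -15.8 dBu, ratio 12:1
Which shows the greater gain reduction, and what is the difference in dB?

A: 4 dB over, compressed to 0.4 dB over, so 3.6 dB of GR.
B: 27.3 dB over, compressed to 2.275 dB over, so 25.025 dB of GR.
B reduces 21.425 dB more.

B, by 21.425 dB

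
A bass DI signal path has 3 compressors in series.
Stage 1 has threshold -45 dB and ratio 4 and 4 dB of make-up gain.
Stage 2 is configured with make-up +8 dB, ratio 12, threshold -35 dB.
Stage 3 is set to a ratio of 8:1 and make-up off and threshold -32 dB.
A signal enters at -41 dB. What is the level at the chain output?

-32 dB

Stage 1: 4 dB above -45 dB, reduced 4:1 to 1 dB above → -44 dB; +4 dB make-up → -40 dB.
Stage 2: below threshold (-40 ≤ -35); passes unchanged; make-up brings it to -32 dB.
Stage 3: -32 dB is at or below the -32 dB threshold — no compression; output -32 dB.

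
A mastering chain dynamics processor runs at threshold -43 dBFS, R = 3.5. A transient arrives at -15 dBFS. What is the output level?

Overshoot: -15 − (-43) = 28 dB.
The 28 dB excess becomes 8 dB after 3.5:1 reduction.
That puts the output at -35 dBFS.

-35 dBFS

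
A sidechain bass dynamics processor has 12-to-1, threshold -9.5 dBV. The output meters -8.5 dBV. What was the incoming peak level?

That's 1 dB above the -9.5 dBV threshold.
Undo the ratio: input overshoot = 1 × 12 = 12 dB, giving input = 2.5 dBV.

2.5 dBV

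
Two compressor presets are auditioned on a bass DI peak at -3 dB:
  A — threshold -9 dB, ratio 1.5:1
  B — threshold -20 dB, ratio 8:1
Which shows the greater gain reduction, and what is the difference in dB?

A: overshoot 6 dB → output overshoot 4 dB → GR 2 dB.
B: overshoot 17 dB → output overshoot 2.125 dB → GR 14.875 dB.
B applies 12.875 dB more gain reduction.

B, by 12.875 dB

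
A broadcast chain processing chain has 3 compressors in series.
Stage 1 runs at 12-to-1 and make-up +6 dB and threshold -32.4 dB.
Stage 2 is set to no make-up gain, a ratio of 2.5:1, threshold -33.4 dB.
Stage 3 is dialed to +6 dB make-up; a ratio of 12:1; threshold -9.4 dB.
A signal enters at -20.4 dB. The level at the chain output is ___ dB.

Stage 1: 12 dB above -32.4 dB, reduced 12:1 to 1 dB above → -31.4 dB; +6 dB make-up → -25.4 dB.
Stage 2: overshoot 8 dB → 8/2.5 = 3.2 dB → -30.2 dB.
Stage 3: -30.2 dB is at or below the -9.4 dB threshold — no compression; make-up brings it to -24.2 dB.

-24.2 dB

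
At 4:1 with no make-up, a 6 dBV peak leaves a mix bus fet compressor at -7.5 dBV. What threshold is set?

Let T be the threshold. Output overshoot = (input overshoot)/R, so -7.5 − T = (6 − T)/4.
4·(-7.5 − T) = 6 − T → 3·T = -30 − 6 = -36.
T = -36/3 = -12 dBV.

-12 dBV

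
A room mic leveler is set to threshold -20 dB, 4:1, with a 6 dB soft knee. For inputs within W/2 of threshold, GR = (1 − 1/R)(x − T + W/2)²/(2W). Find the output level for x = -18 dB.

x − T + W/2 = -18 − (-20) + 3 = 5.
GR = (1 − 1/4) × 5² / 12 = 0.75 × 25 / 12 = 1.5625 dB.
Output = -18 − 1.5625 = -19.5625 dB.

-19.5625 dB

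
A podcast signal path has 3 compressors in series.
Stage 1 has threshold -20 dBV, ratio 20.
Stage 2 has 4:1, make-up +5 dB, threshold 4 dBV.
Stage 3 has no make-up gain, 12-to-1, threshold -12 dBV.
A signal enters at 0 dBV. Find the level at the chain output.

-14 dBV

Stage 1: 20 dB above -20 dBV, reduced 20:1 to 1 dB above → -19 dBV.
Stage 2: below threshold (-19 ≤ 4); passes unchanged; make-up brings it to -14 dBV.
Stage 3: -14 dBV ≤ -12 dBV, so stage 3 doesn't engage; output -14 dBV.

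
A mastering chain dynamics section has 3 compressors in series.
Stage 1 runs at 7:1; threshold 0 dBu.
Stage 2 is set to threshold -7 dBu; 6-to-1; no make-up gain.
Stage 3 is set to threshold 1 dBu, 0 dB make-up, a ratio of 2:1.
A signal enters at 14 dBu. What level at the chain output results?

Stage 1: overshoot 14 dB → 14/7 = 2 dB → 2 dBu.
Stage 2: 9 dB above -7 dBu, reduced 6:1 to 1.5 dB above → -5.5 dBu.
Stage 3: -5.5 dBu is at or below the 1 dBu threshold — no compression; output -5.5 dBu.

-5.5 dBu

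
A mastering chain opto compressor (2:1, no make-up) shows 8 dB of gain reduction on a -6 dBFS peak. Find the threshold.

Input is 16 dB above T (since output overshoot × R = input overshoot: (-14 − T)·2 = -6 − T gives T = -22 dBFS).
Check: -22 + (-6 − (-22))/2 = -22 + 8 = -14 dBFS. ✓

-22 dBFS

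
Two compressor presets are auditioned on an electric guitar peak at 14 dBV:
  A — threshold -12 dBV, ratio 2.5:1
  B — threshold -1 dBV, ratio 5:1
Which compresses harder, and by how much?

A: GR = 26 − 26/2.5 = 15.6 dB.
B: GR = 15 − 15/5 = 12 dB.
Difference: 3.6 dB in favour of A.

A, by 3.6 dB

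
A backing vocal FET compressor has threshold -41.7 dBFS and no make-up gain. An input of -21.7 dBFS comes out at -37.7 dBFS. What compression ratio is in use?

Input overshoot = -21.7 − (-41.7) = 20 dB; output overshoot = -37.7 − (-41.7) = 4 dB.
Ratio = 20 / 4 = 5.

5:1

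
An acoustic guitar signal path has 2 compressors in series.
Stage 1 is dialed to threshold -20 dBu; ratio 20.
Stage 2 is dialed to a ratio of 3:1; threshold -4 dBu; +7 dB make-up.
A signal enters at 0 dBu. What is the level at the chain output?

-12 dBu

Stage 1: 0 dBu is 20 dB over -20 dBu; at 20:1 that becomes 1 dB over, giving -19 dBu.
Stage 2: below threshold (-19 ≤ -4); passes unchanged; make-up brings it to -12 dBu.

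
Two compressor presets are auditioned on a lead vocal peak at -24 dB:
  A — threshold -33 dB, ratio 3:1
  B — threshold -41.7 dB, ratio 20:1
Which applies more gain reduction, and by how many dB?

B, by 10.815 dB

A: 9 dB over, compressed to 3 dB over, so 6 dB of GR.
B: 17.7 dB over, compressed to 0.885 dB over, so 16.815 dB of GR.
B applies 10.815 dB more gain reduction.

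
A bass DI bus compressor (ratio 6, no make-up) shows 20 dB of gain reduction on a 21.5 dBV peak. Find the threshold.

-2.5 dBV

Input is 24 dB above T (since output overshoot × R = input overshoot: (1.5 − T)·6 = 21.5 − T gives T = -2.5 dBV).
Check: -2.5 + (21.5 − (-2.5))/6 = -2.5 + 4 = 1.5 dBV. ✓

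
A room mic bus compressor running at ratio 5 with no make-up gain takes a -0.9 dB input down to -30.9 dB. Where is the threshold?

Input is 37.5 dB above T (since output overshoot × R = input overshoot: (-30.9 − T)·5 = -0.9 − T gives T = -38.4 dB).
Check: -38.4 + (-0.9 − (-38.4))/5 = -38.4 + 7.5 = -30.9 dB. ✓

-38.4 dB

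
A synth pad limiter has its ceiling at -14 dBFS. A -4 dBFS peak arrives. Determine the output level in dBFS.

At ∞:1, everything above -14 dBFS is held at the ceiling.

-14 dBFS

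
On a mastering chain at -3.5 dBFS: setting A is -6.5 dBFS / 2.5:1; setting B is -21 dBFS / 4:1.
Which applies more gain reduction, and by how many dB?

A: GR = 3 − 3/2.5 = 1.8 dB.
B: GR = 17.5 − 17.5/4 = 13.125 dB.
Difference: 11.325 dB in favour of B.

B, by 11.325 dB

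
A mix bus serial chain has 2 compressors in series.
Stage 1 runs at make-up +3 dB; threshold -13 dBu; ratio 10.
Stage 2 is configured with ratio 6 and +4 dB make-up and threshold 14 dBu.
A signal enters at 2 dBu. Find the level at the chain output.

-4.5 dBu

Stage 1: 15 dB above -13 dBu, reduced 10:1 to 1.5 dB above → -11.5 dBu; +3 dB make-up → -8.5 dBu.
Stage 2: -8.5 dBu is at or below the 14 dBu threshold — no compression; make-up brings it to -4.5 dBu.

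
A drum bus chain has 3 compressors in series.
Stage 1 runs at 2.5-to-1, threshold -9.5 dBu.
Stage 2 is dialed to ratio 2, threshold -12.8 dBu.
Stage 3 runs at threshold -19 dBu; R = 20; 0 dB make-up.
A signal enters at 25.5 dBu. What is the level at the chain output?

-18.2575 dBu

Stage 1: 25.5 dBu is 35 dB over -9.5 dBu; at 2.5:1 that becomes 14 dB over, giving 4.5 dBu.
Stage 2: 4.5 dBu is 17.3 dB over -12.8 dBu; at 2:1 that becomes 8.65 dB over, giving -4.15 dBu.
Stage 3: -4.15 dBu is 14.85 dB over -19 dBu; at 20:1 that becomes 0.7425 dB over, giving -18.2575 dBu.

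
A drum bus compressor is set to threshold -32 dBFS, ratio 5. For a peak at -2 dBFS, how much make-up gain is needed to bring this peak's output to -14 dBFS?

12 dB

The peak compresses to -32 + 30/5 = -26 dBFS.
To reach -14 dBFS requires -14 − (-26) = 12 dB of make-up.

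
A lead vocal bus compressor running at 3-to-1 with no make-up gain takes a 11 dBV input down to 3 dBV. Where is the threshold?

-1 dBV

Gain reduction = 11 − 3 = 8 dB; output overshoot = GR / (R − 1) = 8 / 2 = 4 dB.
Threshold = output − output overshoot = 3 − 4 = -1 dBV.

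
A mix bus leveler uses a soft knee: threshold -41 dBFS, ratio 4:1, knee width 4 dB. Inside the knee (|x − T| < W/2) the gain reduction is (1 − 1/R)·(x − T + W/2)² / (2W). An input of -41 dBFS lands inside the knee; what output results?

x − T + W/2 = -41 − (-41) + 2 = 2.
GR = (1 − 1/4) × 2² / 8 = 0.75 × 4 / 8 = 0.375 dB.
Output = -41 − 0.375 = -41.375 dBFS.

-41.375 dBFS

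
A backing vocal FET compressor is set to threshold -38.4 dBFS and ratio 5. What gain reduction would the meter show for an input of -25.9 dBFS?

Overshoot = -25.9 − (-38.4) = 12.5 dB.
A 5:1 ratio leaves 2.5 dB of that excess.
Gain reduction = 12.5 − 2.5 = 10 dB.

10 dB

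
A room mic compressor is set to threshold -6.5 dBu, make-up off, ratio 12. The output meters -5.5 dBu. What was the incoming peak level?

5.5 dBu

The compressed level sits -5.5 − (-6.5) = 1 dB over threshold.
Input overshoot = R × output overshoot = 12 dB → input = -6.5 + 12 = 5.5 dBu.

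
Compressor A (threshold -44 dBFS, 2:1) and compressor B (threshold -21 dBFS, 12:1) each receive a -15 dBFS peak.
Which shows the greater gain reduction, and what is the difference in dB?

A: 29 dB over, compressed to 14.5 dB over, so 14.5 dB of GR.
B: 6 dB over, compressed to 0.5 dB over, so 5.5 dB of GR.
Difference: 9 dB in favour of A.

A, by 9 dB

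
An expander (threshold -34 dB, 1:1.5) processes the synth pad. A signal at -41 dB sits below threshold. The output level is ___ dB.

-44.5 dB

The input is 7 dB below the -34 dB threshold.
A 1:1.5 expander multiplies undershoot by 1.5: 7 × 1.5 = 10.5 dB below threshold.
Output = -34 − 10.5 = -44.5 dB.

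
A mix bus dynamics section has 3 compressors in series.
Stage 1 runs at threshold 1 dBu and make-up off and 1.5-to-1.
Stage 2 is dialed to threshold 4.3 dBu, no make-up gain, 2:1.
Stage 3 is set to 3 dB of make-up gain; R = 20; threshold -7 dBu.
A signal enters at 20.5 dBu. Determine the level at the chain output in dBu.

-3.1925 dBu

Stage 1: 20.5 dBu is 19.5 dB over 1 dBu; at 1.5:1 that becomes 13 dB over, giving 14 dBu.
Stage 2: overshoot 9.7 dB → 9.7/2 = 4.85 dB → 9.15 dBu.
Stage 3: overshoot 16.15 dB → 16.15/20 = 0.8075 dB → -6.1925 dBu; +3 dB make-up → -3.1925 dBu.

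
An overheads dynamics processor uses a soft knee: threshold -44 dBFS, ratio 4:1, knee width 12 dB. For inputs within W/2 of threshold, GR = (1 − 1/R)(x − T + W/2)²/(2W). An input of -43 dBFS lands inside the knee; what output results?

x − T + W/2 = -43 − (-44) + 6 = 7.
GR = (1 − 1/4) × 7² / 24 = 0.75 × 49 / 24 = 1.53125 dB.
Output = -43 − 1.53125 = -44.53125 dBFS.

-44.53125 dBFS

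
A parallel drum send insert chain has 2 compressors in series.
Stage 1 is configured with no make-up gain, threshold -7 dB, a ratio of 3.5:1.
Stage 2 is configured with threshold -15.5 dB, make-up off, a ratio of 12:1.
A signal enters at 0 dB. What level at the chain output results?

-14.625 dB

Stage 1: 7 dB above -7 dB, reduced 3.5:1 to 2 dB above → -5 dB.
Stage 2: overshoot 10.5 dB → 10.5/12 = 0.875 dB → -14.625 dB.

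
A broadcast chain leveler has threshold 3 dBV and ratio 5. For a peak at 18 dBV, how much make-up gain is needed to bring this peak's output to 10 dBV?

Overshoot 15 dB → 15/5 = 3 dB after compression, so the compressed level is 3 + 3 = 6 dBV.
Make-up = target − compressed = 10 − 6 = 4 dB.

4 dB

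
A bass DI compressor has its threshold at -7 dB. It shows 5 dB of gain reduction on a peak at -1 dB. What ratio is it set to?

6:1

Input overshoot = -1 − (-7) = 6 dB.
Output overshoot = 6 − 5 = 1 dB.
Ratio = input overshoot / output overshoot = 6 / 1 = 6.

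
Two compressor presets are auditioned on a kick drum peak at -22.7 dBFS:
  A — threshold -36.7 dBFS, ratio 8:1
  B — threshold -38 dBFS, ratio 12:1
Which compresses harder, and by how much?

B, by 1.775 dB

A: GR = 14 − 14/8 = 12.25 dB.
B: GR = 15.3 − 15.3/12 = 14.025 dB.
B applies 1.775 dB more gain reduction.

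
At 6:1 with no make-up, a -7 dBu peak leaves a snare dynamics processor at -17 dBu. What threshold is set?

Gain reduction = -7 − (-17) = 10 dB; output overshoot = GR / (R − 1) = 10 / 5 = 2 dB.
Threshold = output − output overshoot = -17 − 2 = -19 dBu.

-19 dBu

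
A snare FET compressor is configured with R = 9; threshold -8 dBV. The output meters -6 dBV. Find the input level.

Post-compression overshoot = -6 − (-8) = 2 dB.
Before 9:1 compression the overshoot was 2 × 9 = 18 dB, so input = -8 + 18 = 10 dBV.

10 dBV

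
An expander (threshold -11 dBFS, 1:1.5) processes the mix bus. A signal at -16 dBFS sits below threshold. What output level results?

-18.5 dBFS

The input is 5 dB below the -11 dBFS threshold.
A 1:1.5 expander multiplies undershoot by 1.5: 5 × 1.5 = 7.5 dB below threshold.
Output = -11 − 7.5 = -18.5 dBFS.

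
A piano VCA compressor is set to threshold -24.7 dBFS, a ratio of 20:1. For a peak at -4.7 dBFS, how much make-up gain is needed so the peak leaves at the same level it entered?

Without make-up, output = threshold + overshoot/20 = -24.7 + 1 = -23.7 dBFS.
Gap to target: 19 dB.

19 dB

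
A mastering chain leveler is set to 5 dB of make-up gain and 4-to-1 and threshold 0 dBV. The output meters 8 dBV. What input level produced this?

Stripping the +5 dB make-up gives 3 dBV at the gain stage.
The compressed level sits 3 − 0 = 3 dB over threshold.
Before 4:1 compression the overshoot was 3 × 4 = 12 dB, so input = 0 + 12 = 12 dBV.

12 dBV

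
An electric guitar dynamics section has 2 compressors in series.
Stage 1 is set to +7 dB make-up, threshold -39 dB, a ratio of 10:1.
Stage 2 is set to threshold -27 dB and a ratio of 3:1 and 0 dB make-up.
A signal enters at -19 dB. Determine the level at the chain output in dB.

Stage 1: -19 dB is 20 dB over -39 dB; at 10:1 that becomes 2 dB over, giving -37 dB; +7 dB make-up → -30 dB.
Stage 2: -30 dB ≤ -27 dB, so stage 2 doesn't engage; output -30 dB.

-30 dB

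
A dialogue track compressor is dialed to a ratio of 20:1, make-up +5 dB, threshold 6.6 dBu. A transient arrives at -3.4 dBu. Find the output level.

-3.4 dBu is 10 dB below the 6.6 dBu threshold, so no gain reduction is applied.
Make-up gain adds 5 dB: -3.4 + 5 = 1.6 dBu.

1.6 dBu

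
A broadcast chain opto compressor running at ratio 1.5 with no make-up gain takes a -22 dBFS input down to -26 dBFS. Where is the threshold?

-34 dBFS

Let T be the threshold. Output overshoot = (input overshoot)/R, so -26 − T = (-22 − T)/1.5.
1.5·(-26 − T) = -22 − T → 0.5·T = -39 − (-22) = -17.
T = -17/0.5 = -34 dBFS.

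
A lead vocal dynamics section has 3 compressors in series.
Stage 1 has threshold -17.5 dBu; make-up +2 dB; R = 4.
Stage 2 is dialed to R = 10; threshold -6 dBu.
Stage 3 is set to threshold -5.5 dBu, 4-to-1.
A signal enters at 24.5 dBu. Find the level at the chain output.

-5.9 dBu

Stage 1: 24.5 dBu is 42 dB over -17.5 dBu; at 4:1 that becomes 10.5 dB over, giving -7 dBu; +2 dB make-up → -5 dBu.
Stage 2: 1 dB above -6 dBu, reduced 10:1 to 0.1 dB above → -5.9 dBu.
Stage 3: -5.9 dBu ≤ -5.5 dBu, so stage 3 doesn't engage; output -5.9 dBu.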